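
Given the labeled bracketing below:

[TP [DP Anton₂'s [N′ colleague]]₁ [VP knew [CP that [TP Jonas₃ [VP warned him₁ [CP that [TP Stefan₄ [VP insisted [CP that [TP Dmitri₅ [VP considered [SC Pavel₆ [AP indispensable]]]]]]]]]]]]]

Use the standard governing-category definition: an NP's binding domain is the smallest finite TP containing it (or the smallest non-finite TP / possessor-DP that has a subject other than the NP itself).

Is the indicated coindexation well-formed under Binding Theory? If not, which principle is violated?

grammatical

The two coindexed NPs are *[Anton₂'s colleague]₁* and *him₁*.
*him₁* is a pronoun; its binding domain is the embedded TP, whose subject is Jonas₃. Within that domain it is c-commanded only by *Jonas₃*, which carries a different index — the pronoun is free locally, so Principle B holds.
*[Anton₂'s colleague]₁* is an R-expression; *him₁* does not c-command it, and no other NP shares its index, so Principle C is satisfied.
All principles are respected.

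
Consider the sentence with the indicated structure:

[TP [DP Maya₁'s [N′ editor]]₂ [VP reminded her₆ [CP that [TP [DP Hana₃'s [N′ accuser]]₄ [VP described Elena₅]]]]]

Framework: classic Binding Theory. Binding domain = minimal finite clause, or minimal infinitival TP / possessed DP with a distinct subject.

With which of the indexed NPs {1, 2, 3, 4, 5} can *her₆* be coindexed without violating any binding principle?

{1}

*her* is a pronoun, so Principle B applies: it must be free in its binding domain.
Binding domain of *her₆*: the matrix TP, whose subject is [Maya₁'s editor]₂.
*Maya₁* and the pronoun do not c-command one another → neither Principle B nor Principle C is at stake; coindexation permitted.
*[Maya₁'s editor]₂* c-commands the pronoun within its binding domain → coindexation would violate Principle B.
*Hana₃*: the pronoun c-commands this R-expression → coindexation would violate Principle C on *Hana₃*.
*[Hana₃'s accuser]₄*: the pronoun c-commands this R-expression → coindexation would violate Principle C on *[Hana₃'s accuser]₄*.
*Elena₅*: the pronoun c-commands this R-expression → coindexation would violate Principle C on *Elena₅*.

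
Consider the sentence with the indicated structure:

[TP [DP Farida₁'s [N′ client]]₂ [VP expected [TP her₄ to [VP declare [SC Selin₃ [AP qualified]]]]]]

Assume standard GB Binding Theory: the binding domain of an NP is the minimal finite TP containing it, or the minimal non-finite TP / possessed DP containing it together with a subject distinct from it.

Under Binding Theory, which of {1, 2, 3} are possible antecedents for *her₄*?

*her* is a pronoun, so Principle B applies: it must be free in its binding domain.
Binding domain of *her₄*: the matrix TP, whose subject is [Farida₁'s client]₂.
*Farida₁* and the pronoun do not c-command one another → neither Principle B nor Principle C is at stake; coindexation permitted.
*[Farida₁'s client]₂* c-commands the pronoun within its binding domain → coindexation would violate Principle B.
*Selin₃*: the pronoun c-commands this R-expression → coindexation would violate Principle C on *Selin₃*.

{1}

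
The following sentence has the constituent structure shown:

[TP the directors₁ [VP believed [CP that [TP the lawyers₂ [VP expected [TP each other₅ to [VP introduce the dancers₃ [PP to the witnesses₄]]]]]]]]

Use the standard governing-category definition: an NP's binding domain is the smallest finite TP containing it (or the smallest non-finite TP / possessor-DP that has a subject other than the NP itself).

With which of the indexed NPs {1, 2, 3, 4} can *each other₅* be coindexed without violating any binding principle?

*each other* is an anaphor, so Principle A applies: it must be bound in its binding domain.
Binding domain of *each other₅*: the embedded TP, whose subject is the lawyers₂.
*the directors₁* c-commands the anaphor but is outside its binding domain → cannot satisfy Principle A.
*the lawyers₂* c-commands the anaphor within its binding domain → licit binder.
*the dancers₃* does not c-command the anaphor → cannot bind it.
*the witnesses₄* does not c-command the anaphor → cannot bind it.

{2}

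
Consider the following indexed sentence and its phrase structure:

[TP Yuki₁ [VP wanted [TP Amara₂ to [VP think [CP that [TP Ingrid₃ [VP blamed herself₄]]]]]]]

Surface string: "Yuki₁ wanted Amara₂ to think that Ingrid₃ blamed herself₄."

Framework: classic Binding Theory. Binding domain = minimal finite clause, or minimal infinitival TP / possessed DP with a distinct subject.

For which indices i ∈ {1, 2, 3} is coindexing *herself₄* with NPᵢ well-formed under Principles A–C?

{3}

*herself* is an anaphor, so Principle A applies: it must be bound in its binding domain.
Binding domain of *herself₄*: the embedded TP, whose subject is Ingrid₃.
*Yuki₁* c-commands the anaphor but is outside its binding domain → cannot satisfy Principle A.
*Amara₂* c-commands the anaphor but is outside its binding domain → cannot satisfy Principle A.
*Ingrid₃* c-commands the anaphor within its binding domain → licit binder.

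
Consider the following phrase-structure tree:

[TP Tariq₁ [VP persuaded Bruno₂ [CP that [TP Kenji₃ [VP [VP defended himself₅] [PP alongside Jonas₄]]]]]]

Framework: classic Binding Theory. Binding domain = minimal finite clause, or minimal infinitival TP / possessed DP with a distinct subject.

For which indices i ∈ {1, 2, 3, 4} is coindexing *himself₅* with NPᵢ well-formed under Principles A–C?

{3}

*himself* is an anaphor, so Principle A applies: it must be bound in its binding domain.
Binding domain of *himself₅*: the embedded TP, whose subject is Kenji₃.
*Tariq₁* c-commands the anaphor but is outside its binding domain → cannot satisfy Principle A.
*Bruno₂* c-commands the anaphor but is outside its binding domain → cannot satisfy Principle A.
*Kenji₃* c-commands the anaphor within its binding domain → licit binder.
*Jonas₄* does not c-command the anaphor → cannot bind it.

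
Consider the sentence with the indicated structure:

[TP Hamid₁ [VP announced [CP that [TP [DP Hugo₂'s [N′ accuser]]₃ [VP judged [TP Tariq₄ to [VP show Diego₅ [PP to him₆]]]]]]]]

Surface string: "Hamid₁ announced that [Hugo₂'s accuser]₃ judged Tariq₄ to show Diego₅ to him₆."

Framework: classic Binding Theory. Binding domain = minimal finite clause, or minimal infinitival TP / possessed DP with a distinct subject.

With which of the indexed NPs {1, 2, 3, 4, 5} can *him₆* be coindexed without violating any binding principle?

{1, 2, 3}

*him* is a pronoun, so Principle B applies: it must be free in its binding domain.
Binding domain of *him₆*: the embedded TP, whose subject is Tariq₄.
*Hamid₁* c-commands the pronoun but from outside its binding domain, and is not c-commanded by it → coindexation permitted.
*Hugo₂* and the pronoun do not c-command one another → neither Principle B nor Principle C is at stake; coindexation permitted.
*[Hugo₂'s accuser]₃* c-commands the pronoun but from outside its binding domain, and is not c-commanded by it → coindexation permitted.
*Tariq₄* c-commands the pronoun within its binding domain → coindexation would violate Principle B.
*Diego₅* c-commands the pronoun within its binding domain → coindexation would violate Principle B.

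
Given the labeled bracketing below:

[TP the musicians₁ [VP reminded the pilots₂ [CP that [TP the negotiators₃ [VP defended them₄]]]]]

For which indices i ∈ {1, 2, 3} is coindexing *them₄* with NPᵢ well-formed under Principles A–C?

*them* is a pronoun, so Principle B applies: it must be free in its binding domain.
Binding domain of *them₄*: the embedded TP, whose subject is the negotiators₃.
*the musicians₁* c-commands the pronoun but from outside its binding domain, and is not c-commanded by it → coindexation permitted.
*the pilots₂* c-commands the pronoun but from outside its binding domain, and is not c-commanded by it → coindexation permitted.
*the negotiators₃* c-commands the pronoun within its binding domain → coindexation would violate Principle B.

{1, 2}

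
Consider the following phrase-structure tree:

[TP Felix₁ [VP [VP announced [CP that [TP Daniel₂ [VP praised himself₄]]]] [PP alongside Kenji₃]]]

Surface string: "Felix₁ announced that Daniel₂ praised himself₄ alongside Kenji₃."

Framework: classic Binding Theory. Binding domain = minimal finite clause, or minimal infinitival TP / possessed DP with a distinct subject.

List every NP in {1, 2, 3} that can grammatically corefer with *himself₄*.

*himself* is an anaphor, so Principle A applies: it must be bound in its binding domain.
Binding domain of *himself₄*: the embedded TP, whose subject is Daniel₂.
*Felix₁* c-commands the anaphor but is outside its binding domain → cannot satisfy Principle A.
*Daniel₂* c-commands the anaphor within its binding domain → licit binder.
*Kenji₃* does not c-command the anaphor → cannot bind it.

{2}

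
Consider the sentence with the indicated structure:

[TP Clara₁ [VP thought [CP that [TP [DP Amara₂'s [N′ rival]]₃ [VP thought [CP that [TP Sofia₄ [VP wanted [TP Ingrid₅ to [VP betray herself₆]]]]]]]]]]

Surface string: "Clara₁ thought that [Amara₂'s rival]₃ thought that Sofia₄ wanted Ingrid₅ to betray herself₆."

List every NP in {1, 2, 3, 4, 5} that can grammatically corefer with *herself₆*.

*herself* is an anaphor, so Principle A applies: it must be bound in its binding domain.
Binding domain of *herself₆*: the embedded TP, whose subject is Ingrid₅.
*Clara₁* c-commands the anaphor but is outside its binding domain → cannot satisfy Principle A.
*Amara₂* does not c-command the anaphor → cannot bind it.
*[Amara₂'s rival]₃* c-commands the anaphor but is outside its binding domain → cannot satisfy Principle A.
*Sofia₄* c-commands the anaphor but is outside its binding domain → cannot satisfy Principle A.
*Ingrid₅* c-commands the anaphor within its binding domain → licit binder.

{5}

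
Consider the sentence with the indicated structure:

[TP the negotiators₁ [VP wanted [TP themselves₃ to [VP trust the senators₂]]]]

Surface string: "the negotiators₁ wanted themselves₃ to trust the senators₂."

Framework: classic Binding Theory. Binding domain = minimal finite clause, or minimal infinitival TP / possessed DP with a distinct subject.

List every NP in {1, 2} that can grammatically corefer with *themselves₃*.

*themselves* is an anaphor, so Principle A applies: it must be bound in its binding domain.
Binding domain of *themselves₃*: the matrix TP, whose subject is the negotiators₁.
*the negotiators₁* c-commands the anaphor within its binding domain → licit binder.
*the senators₂* does not c-command the anaphor → cannot bind it.

{1}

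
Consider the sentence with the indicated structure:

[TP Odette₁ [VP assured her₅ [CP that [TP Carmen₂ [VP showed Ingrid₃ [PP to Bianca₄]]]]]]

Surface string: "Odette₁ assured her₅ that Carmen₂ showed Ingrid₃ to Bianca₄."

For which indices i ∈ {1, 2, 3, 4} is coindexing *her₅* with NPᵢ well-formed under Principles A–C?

none

*her* is a pronoun, so Principle B applies: it must be free in its binding domain.
Binding domain of *her₅*: the matrix TP, whose subject is Odette₁.
*Odette₁* c-commands the pronoun within its binding domain → coindexation would violate Principle B.
*Carmen₂*: the pronoun c-commands this R-expression → coindexation would violate Principle C on *Carmen₂*.
*Ingrid₃*: the pronoun c-commands this R-expression → coindexation would violate Principle C on *Ingrid₃*.
*Bianca₄*: the pronoun c-commands this R-expression → coindexation would violate Principle C on *Bianca₄*.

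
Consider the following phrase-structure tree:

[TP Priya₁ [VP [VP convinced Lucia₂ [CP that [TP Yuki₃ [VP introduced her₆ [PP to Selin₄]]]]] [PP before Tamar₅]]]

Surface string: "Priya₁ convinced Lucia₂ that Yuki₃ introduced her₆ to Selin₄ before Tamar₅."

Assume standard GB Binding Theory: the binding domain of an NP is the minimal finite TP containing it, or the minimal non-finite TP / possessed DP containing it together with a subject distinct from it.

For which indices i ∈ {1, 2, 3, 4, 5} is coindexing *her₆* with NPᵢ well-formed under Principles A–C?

*her* is a pronoun, so Principle B applies: it must be free in its binding domain.
Binding domain of *her₆*: the embedded TP, whose subject is Yuki₃.
*Priya₁* c-commands the pronoun but from outside its binding domain, and is not c-commanded by it → coindexation permitted.
*Lucia₂* c-commands the pronoun but from outside its binding domain, and is not c-commanded by it → coindexation permitted.
*Yuki₃* c-commands the pronoun within its binding domain → coindexation would violate Principle B.
*Selin₄*: the pronoun c-commands this R-expression → coindexation would violate Principle C on *Selin₄*.
*Tamar₅* and the pronoun do not c-command one another → neither Principle B nor Principle C is at stake; coindexation permitted.

{1, 2, 5}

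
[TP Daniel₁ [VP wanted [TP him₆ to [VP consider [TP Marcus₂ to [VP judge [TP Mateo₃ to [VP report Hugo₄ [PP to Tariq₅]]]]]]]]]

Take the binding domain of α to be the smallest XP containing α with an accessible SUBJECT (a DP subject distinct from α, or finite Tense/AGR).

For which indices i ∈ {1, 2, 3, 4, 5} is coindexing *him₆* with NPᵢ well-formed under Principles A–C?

none

*him* is a pronoun, so Principle B applies: it must be free in its binding domain.
Binding domain of *him₆*: the matrix TP, whose subject is Daniel₁.
*Daniel₁* c-commands the pronoun within its binding domain → coindexation would violate Principle B.
*Marcus₂*: the pronoun c-commands this R-expression → coindexation would violate Principle C on *Marcus₂*.
*Mateo₃*: the pronoun c-commands this R-expression → coindexation would violate Principle C on *Mateo₃*.
*Hugo₄*: the pronoun c-commands this R-expression → coindexation would violate Principle C on *Hugo₄*.
*Tariq₅*: the pronoun c-commands this R-expression → coindexation would violate Principle C on *Tariq₅*.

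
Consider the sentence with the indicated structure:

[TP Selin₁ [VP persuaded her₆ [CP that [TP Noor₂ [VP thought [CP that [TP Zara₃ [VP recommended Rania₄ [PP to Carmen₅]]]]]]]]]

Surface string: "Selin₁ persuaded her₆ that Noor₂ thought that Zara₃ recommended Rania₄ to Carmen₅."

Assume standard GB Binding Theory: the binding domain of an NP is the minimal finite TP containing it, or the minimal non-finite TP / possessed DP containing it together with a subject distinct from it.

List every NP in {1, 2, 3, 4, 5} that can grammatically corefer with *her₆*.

*her* is a pronoun, so Principle B applies: it must be free in its binding domain.
Binding domain of *her₆*: the matrix TP, whose subject is Selin₁.
*Selin₁* c-commands the pronoun within its binding domain → coindexation would violate Principle B.
*Noor₂*: the pronoun c-commands this R-expression → coindexation would violate Principle C on *Noor₂*.
*Zara₃*: the pronoun c-commands this R-expression → coindexation would violate Principle C on *Zara₃*.
*Rania₄*: the pronoun c-commands this R-expression → coindexation would violate Principle C on *Rania₄*.
*Carmen₅*: the pronoun c-commands this R-expression → coindexation would violate Principle C on *Carmen₅*.

none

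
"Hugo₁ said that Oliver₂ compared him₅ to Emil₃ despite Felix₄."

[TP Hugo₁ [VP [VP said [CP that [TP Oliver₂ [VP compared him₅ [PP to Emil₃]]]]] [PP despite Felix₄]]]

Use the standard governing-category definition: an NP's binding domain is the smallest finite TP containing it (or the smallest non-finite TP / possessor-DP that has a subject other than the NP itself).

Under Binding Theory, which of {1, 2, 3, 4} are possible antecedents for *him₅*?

*him* is a pronoun, so Principle B applies: it must be free in its binding domain.
Binding domain of *him₅*: the embedded TP, whose subject is Oliver₂.
*Hugo₁* c-commands the pronoun but from outside its binding domain, and is not c-commanded by it → coindexation permitted.
*Oliver₂* c-commands the pronoun within its binding domain → coindexation would violate Principle B.
*Emil₃*: the pronoun c-commands this R-expression → coindexation would violate Principle C on *Emil₃*.
*Felix₄* and the pronoun do not c-command one another → neither Principle B nor Principle C is at stake; coindexation permitted.

{1, 4}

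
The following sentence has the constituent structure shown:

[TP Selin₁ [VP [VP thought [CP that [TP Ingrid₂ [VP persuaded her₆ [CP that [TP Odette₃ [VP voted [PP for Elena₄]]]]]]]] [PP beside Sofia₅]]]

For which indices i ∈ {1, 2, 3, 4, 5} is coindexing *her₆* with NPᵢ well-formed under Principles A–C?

{1, 5}

*her* is a pronoun, so Principle B applies: it must be free in its binding domain.
Binding domain of *her₆*: the embedded TP, whose subject is Ingrid₂.
*Selin₁* c-commands the pronoun but from outside its binding domain, and is not c-commanded by it → coindexation permitted.
*Ingrid₂* c-commands the pronoun within its binding domain → coindexation would violate Principle B.
*Odette₃*: the pronoun c-commands this R-expression → coindexation would violate Principle C on *Odette₃*.
*Elena₄*: the pronoun c-commands this R-expression → coindexation would violate Principle C on *Elena₄*.
*Sofia₅* and the pronoun do not c-command one another → neither Principle B nor Principle C is at stake; coindexation permitted.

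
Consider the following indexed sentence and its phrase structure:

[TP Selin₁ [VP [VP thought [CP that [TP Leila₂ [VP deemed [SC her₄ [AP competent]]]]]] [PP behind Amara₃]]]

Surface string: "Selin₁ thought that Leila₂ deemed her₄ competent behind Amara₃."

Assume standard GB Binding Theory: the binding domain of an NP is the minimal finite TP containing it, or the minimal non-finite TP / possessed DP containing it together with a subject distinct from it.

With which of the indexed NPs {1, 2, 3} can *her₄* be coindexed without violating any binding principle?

*her* is a pronoun, so Principle B applies: it must be free in its binding domain.
Binding domain of *her₄*: the embedded TP, whose subject is Leila₂.
*Selin₁* c-commands the pronoun but from outside its binding domain, and is not c-commanded by it → coindexation permitted.
*Leila₂* c-commands the pronoun within its binding domain → coindexation would violate Principle B.
*Amara₃* and the pronoun do not c-command one another → neither Principle B nor Principle C is at stake; coindexation permitted.

{1, 3}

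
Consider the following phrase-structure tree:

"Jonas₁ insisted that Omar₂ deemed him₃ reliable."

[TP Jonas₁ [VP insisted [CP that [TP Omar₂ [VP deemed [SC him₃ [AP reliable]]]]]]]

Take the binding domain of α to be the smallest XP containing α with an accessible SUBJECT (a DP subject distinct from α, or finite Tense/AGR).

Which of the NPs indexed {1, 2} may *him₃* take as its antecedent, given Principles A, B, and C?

{1}

*him* is a pronoun, so Principle B applies: it must be free in its binding domain.
Binding domain of *him₃*: the embedded TP, whose subject is Omar₂.
*Jonas₁* c-commands the pronoun but from outside its binding domain, and is not c-commanded by it → coindexation permitted.
*Omar₂* c-commands the pronoun within its binding domain → coindexation would violate Principle B.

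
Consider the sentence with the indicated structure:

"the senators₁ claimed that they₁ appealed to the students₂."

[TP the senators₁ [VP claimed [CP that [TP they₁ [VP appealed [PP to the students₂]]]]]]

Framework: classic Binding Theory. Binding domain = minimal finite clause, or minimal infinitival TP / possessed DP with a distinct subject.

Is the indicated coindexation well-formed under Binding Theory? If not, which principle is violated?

The two coindexed NPs are *the senators₁* and *they₁*.
*they₁* is a pronoun; nothing c-commands it within its binding domain (the embedded TP.), so Principle B holds trivially.
*the senators₁* is an R-expression; *they₁* does not c-command it, and no other NP shares its index, so Principle C is satisfied.
All principles are respected.

grammatical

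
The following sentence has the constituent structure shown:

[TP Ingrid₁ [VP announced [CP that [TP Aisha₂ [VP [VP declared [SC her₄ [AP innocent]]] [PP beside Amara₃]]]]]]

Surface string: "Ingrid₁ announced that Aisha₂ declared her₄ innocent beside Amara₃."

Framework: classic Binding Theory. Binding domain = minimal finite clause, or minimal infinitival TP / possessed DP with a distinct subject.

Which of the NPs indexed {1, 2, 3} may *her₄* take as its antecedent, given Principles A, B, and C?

*her* is a pronoun, so Principle B applies: it must be free in its binding domain.
Binding domain of *her₄*: the embedded TP, whose subject is Aisha₂.
*Ingrid₁* c-commands the pronoun but from outside its binding domain, and is not c-commanded by it → coindexation permitted.
*Aisha₂* c-commands the pronoun within its binding domain → coindexation would violate Principle B.
*Amara₃* and the pronoun do not c-command one another → neither Principle B nor Principle C is at stake; coindexation permitted.

{1, 3}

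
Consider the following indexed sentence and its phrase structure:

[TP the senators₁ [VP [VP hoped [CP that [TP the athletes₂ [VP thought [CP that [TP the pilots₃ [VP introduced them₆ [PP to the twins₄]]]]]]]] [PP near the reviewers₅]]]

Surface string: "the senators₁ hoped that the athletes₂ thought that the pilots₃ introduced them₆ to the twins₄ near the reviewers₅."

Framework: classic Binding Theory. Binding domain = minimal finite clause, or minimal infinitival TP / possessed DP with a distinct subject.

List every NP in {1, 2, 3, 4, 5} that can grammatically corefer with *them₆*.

{1, 2, 5}

*them* is a pronoun, so Principle B applies: it must be free in its binding domain.
Binding domain of *them₆*: the embedded TP, whose subject is the pilots₃.
*the senators₁* c-commands the pronoun but from outside its binding domain, and is not c-commanded by it → coindexation permitted.
*the athletes₂* c-commands the pronoun but from outside its binding domain, and is not c-commanded by it → coindexation permitted.
*the pilots₃* c-commands the pronoun within its binding domain → coindexation would violate Principle B.
*the twins₄*: the pronoun c-commands this R-expression → coindexation would violate Principle C on *the twins₄*.
*the reviewers₅* and the pronoun do not c-command one another → neither Principle B nor Principle C is at stake; coindexation permitted.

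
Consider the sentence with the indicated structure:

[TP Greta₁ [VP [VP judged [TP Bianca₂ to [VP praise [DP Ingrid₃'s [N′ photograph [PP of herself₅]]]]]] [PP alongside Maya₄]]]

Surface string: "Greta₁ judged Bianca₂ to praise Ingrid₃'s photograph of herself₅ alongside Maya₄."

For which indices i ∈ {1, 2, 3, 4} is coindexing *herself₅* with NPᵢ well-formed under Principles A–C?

{3}

*herself* is an anaphor, so Principle A applies: it must be bound in its binding domain.
Binding domain of *herself₅*: the possessed DP, whose subject is Ingrid₃.
*Greta₁* c-commands the anaphor but is outside its binding domain → cannot satisfy Principle A.
*Bianca₂* c-commands the anaphor but is outside its binding domain → cannot satisfy Principle A.
*Ingrid₃* c-commands the anaphor within its binding domain → licit binder.
*Maya₄* does not c-command the anaphor → cannot bind it.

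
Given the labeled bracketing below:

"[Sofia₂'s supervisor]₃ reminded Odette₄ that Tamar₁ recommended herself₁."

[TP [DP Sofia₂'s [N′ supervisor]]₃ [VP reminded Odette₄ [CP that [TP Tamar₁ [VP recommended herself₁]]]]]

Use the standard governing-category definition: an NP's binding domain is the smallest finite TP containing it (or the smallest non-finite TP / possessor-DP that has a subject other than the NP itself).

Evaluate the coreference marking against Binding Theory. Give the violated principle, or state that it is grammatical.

grammatical

The two coindexed NPs are *Tamar₁* and *herself₁*.
*herself₁* is an anaphor; its binding domain is the embedded TP, whose subject is Tamar₁. *Tamar₁* c-commands it within that domain and shares its index, so Principle A is satisfied.
*Tamar₁* is an R-expression; *herself₁* does not c-command it, and no other NP shares its index, so Principle C is satisfied.
All principles are respected.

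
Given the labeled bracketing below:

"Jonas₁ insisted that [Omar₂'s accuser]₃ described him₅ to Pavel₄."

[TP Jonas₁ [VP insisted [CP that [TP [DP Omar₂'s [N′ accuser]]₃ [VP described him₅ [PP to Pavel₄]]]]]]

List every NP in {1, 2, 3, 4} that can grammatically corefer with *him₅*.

{1, 2}

*him* is a pronoun, so Principle B applies: it must be free in its binding domain.
Binding domain of *him₅*: the embedded TP, whose subject is [Omar₂'s accuser]₃.
*Jonas₁* c-commands the pronoun but from outside its binding domain, and is not c-commanded by it → coindexation permitted.
*Omar₂* and the pronoun do not c-command one another → neither Principle B nor Principle C is at stake; coindexation permitted.
*[Omar₂'s accuser]₃* c-commands the pronoun within its binding domain → coindexation would violate Principle B.
*Pavel₄*: the pronoun c-commands this R-expression → coindexation would violate Principle C on *Pavel₄*.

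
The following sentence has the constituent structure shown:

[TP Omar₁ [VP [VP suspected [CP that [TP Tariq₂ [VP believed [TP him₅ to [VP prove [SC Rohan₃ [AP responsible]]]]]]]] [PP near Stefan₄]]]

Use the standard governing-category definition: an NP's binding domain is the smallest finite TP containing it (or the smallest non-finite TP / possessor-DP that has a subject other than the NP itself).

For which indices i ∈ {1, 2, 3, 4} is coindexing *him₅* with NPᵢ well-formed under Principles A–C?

{1, 4}

*him* is a pronoun, so Principle B applies: it must be free in its binding domain.
Binding domain of *him₅*: the embedded TP, whose subject is Tariq₂.
*Omar₁* c-commands the pronoun but from outside its binding domain, and is not c-commanded by it → coindexation permitted.
*Tariq₂* c-commands the pronoun within its binding domain → coindexation would violate Principle B.
*Rohan₃*: the pronoun c-commands this R-expression → coindexation would violate Principle C on *Rohan₃*.
*Stefan₄* and the pronoun do not c-command one another → neither Principle B nor Principle C is at stake; coindexation permitted.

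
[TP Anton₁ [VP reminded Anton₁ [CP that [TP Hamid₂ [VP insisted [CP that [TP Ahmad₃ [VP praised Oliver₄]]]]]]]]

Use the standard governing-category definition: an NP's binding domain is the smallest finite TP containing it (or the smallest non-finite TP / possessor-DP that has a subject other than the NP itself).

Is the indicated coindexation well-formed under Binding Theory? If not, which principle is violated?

Principle C

The two coindexed NPs are *Anton₁* (the lower occurrence) and *Anton₁* (the higher occurrence).
*Anton₁* (the lower occurrence) is an R-expression. Principle C requires it to be free everywhere.
*Anton₁* (the higher occurrence) c-commands it and carries the same index.
The R-expression is bound → Principle C violation.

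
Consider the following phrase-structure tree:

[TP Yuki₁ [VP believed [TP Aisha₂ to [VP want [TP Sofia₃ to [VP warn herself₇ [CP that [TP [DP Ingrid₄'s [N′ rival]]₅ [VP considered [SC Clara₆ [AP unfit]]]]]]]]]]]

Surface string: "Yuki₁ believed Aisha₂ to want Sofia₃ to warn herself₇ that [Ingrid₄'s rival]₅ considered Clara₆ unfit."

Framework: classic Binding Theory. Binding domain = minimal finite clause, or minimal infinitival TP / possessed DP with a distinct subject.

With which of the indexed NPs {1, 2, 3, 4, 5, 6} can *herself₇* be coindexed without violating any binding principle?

*herself* is an anaphor, so Principle A applies: it must be bound in its binding domain.
Binding domain of *herself₇*: the embedded TP, whose subject is Sofia₃.
*Yuki₁* c-commands the anaphor but is outside its binding domain → cannot satisfy Principle A.
*Aisha₂* c-commands the anaphor but is outside its binding domain → cannot satisfy Principle A.
*Sofia₃* c-commands the anaphor within its binding domain → licit binder.
*Ingrid₄* does not c-command the anaphor → cannot bind it.
*[Ingrid₄'s rival]₅* does not c-command the anaphor → cannot bind it.
*Clara₆* does not c-command the anaphor → cannot bind it.

{3}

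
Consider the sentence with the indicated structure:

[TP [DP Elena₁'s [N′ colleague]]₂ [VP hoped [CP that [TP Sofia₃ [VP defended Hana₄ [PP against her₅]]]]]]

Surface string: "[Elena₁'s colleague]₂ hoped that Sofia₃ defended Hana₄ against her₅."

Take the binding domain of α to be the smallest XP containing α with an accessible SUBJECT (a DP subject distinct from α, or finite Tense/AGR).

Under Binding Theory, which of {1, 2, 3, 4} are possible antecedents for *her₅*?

{1, 2}

*her* is a pronoun, so Principle B applies: it must be free in its binding domain.
Binding domain of *her₅*: the embedded TP, whose subject is Sofia₃.
*Elena₁* and the pronoun do not c-command one another → neither Principle B nor Principle C is at stake; coindexation permitted.
*[Elena₁'s colleague]₂* c-commands the pronoun but from outside its binding domain, and is not c-commanded by it → coindexation permitted.
*Sofia₃* c-commands the pronoun within its binding domain → coindexation would violate Principle B.
*Hana₄* c-commands the pronoun within its binding domain → coindexation would violate Principle B.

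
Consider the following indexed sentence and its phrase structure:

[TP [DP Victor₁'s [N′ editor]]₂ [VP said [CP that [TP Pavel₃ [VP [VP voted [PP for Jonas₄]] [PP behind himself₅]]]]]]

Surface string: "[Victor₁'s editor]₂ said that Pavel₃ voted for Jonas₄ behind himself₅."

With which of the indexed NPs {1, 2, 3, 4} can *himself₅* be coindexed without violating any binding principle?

*himself* is an anaphor, so Principle A applies: it must be bound in its binding domain.
Binding domain of *himself₅*: the embedded TP, whose subject is Pavel₃.
*Victor₁* does not c-command the anaphor → cannot bind it.
*[Victor₁'s editor]₂* c-commands the anaphor but is outside its binding domain → cannot satisfy Principle A.
*Pavel₃* c-commands the anaphor within its binding domain → licit binder.
*Jonas₄* does not c-command the anaphor → cannot bind it.

{3}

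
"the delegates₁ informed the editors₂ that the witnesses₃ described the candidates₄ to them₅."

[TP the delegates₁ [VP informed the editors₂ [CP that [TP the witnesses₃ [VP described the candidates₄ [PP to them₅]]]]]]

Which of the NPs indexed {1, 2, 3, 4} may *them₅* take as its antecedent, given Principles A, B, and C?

{1, 2}

*them* is a pronoun, so Principle B applies: it must be free in its binding domain.
Binding domain of *them₅*: the embedded TP, whose subject is the witnesses₃.
*the delegates₁* c-commands the pronoun but from outside its binding domain, and is not c-commanded by it → coindexation permitted.
*the editors₂* c-commands the pronoun but from outside its binding domain, and is not c-commanded by it → coindexation permitted.
*the witnesses₃* c-commands the pronoun within its binding domain → coindexation would violate Principle B.
*the candidates₄* c-commands the pronoun within its binding domain → coindexation would violate Principle B.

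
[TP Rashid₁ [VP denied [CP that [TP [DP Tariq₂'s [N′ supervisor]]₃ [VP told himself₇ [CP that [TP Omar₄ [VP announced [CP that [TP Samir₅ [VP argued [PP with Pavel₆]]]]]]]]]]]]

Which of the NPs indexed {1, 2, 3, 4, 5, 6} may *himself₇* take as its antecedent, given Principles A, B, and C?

*himself* is an anaphor, so Principle A applies: it must be bound in its binding domain.
Binding domain of *himself₇*: the embedded TP, whose subject is [Tariq₂'s supervisor]₃.
*Rashid₁* c-commands the anaphor but is outside its binding domain → cannot satisfy Principle A.
*Tariq₂* does not c-command the anaphor → cannot bind it.
*[Tariq₂'s supervisor]₃* c-commands the anaphor within its binding domain → licit binder.
*Omar₄* does not c-command the anaphor → cannot bind it.
*Samir₅* does not c-command the anaphor → cannot bind it.
*Pavel₆* does not c-command the anaphor → cannot bind it.

{3}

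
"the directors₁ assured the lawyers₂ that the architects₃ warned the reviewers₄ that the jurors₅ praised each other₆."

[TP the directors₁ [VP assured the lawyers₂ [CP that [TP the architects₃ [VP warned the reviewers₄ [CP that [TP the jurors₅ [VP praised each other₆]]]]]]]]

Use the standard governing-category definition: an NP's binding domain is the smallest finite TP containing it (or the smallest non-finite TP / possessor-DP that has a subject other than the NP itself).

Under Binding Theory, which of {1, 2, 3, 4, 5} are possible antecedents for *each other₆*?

{5}

*each other* is an anaphor, so Principle A applies: it must be bound in its binding domain.
Binding domain of *each other₆*: the embedded TP, whose subject is the jurors₅.
*the directors₁* c-commands the anaphor but is outside its binding domain → cannot satisfy Principle A.
*the lawyers₂* c-commands the anaphor but is outside its binding domain → cannot satisfy Principle A.
*the architects₃* c-commands the anaphor but is outside its binding domain → cannot satisfy Principle A.
*the reviewers₄* c-commands the anaphor but is outside its binding domain → cannot satisfy Principle A.
*the jurors₅* c-commands the anaphor within its binding domain → licit binder.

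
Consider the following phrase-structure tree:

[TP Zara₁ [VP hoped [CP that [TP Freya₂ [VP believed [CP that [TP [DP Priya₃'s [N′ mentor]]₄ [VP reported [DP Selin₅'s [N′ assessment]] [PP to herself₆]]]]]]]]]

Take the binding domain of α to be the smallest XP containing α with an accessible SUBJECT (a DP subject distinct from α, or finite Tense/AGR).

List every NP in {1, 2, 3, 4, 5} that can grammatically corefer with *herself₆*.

*herself* is an anaphor, so Principle A applies: it must be bound in its binding domain.
Binding domain of *herself₆*: the embedded TP, whose subject is [Priya₃'s mentor]₄.
*Zara₁* c-commands the anaphor but is outside its binding domain → cannot satisfy Principle A.
*Freya₂* c-commands the anaphor but is outside its binding domain → cannot satisfy Principle A.
*Priya₃* does not c-command the anaphor → cannot bind it.
*[Priya₃'s mentor]₄* c-commands the anaphor within its binding domain → licit binder.
*Selin₅* does not c-command the anaphor → cannot bind it.

{4}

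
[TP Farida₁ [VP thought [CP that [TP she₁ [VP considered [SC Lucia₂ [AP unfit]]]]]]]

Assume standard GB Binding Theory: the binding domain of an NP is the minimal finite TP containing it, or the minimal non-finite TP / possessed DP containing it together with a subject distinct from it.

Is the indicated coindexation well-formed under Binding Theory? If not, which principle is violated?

The two coindexed NPs are *Farida₁* and *she₁*.
*she₁* is a pronoun; nothing c-commands it within its binding domain (the embedded TP.), so Principle B holds trivially.
*Farida₁* is an R-expression; *she₁* does not c-command it, and no other NP shares its index, so Principle C is satisfied.
All principles are respected.

grammatical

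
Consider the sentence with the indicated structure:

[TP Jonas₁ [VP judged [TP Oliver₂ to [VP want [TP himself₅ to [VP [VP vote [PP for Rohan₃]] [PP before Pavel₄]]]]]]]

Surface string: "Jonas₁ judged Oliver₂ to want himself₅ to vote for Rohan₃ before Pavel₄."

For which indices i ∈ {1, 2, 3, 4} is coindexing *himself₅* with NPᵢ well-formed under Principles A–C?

*himself* is an anaphor, so Principle A applies: it must be bound in its binding domain.
Binding domain of *himself₅*: the embedded TP, whose subject is Oliver₂.
*Jonas₁* c-commands the anaphor but is outside its binding domain → cannot satisfy Principle A.
*Oliver₂* c-commands the anaphor within its binding domain → licit binder.
*Rohan₃* does not c-command the anaphor → cannot bind it.
*Pavel₄* does not c-command the anaphor → cannot bind it.

{2}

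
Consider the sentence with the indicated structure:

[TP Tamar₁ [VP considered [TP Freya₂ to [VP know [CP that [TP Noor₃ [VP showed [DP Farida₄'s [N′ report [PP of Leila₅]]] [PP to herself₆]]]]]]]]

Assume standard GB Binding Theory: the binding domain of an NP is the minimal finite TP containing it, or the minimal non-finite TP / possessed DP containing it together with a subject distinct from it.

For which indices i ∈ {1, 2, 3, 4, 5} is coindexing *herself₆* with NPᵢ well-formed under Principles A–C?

*herself* is an anaphor, so Principle A applies: it must be bound in its binding domain.
Binding domain of *herself₆*: the embedded TP, whose subject is Noor₃.
*Tamar₁* c-commands the anaphor but is outside its binding domain → cannot satisfy Principle A.
*Freya₂* c-commands the anaphor but is outside its binding domain → cannot satisfy Principle A.
*Noor₃* c-commands the anaphor within its binding domain → licit binder.
*Farida₄* does not c-command the anaphor → cannot bind it.
*Leila₅* does not c-command the anaphor → cannot bind it.

{3}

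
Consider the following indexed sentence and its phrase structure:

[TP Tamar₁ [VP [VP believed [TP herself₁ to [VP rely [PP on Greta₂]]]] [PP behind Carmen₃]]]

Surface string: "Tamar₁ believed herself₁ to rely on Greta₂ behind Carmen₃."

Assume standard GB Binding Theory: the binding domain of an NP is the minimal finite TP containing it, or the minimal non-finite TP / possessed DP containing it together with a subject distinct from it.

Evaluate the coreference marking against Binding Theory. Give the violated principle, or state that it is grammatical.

grammatical

The two coindexed NPs are *Tamar₁* and *herself₁*.
*herself₁* is an anaphor; its binding domain is the matrix TP, whose subject is Tamar₁. *Tamar₁* c-commands it within that domain and shares its index, so Principle A is satisfied.
*Tamar₁* is an R-expression; *herself₁* does not c-command it, and no other NP shares its index, so Principle C is satisfied.
All principles are respected.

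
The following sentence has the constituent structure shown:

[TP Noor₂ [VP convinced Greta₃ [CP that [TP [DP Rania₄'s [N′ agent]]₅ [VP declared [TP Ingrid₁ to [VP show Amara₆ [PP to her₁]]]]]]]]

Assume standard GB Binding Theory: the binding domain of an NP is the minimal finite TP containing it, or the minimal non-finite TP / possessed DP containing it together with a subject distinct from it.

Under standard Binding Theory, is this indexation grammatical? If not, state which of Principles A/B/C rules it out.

Principle B

The two coindexed NPs are *Ingrid₁* and *her₁*.
*her₁* is a pronoun. Its binding domain is the embedded TP, whose subject is Ingrid₁.
*Ingrid₁* c-commands it within that domain and carries the same index.
The pronoun is locally bound → Principle B violation.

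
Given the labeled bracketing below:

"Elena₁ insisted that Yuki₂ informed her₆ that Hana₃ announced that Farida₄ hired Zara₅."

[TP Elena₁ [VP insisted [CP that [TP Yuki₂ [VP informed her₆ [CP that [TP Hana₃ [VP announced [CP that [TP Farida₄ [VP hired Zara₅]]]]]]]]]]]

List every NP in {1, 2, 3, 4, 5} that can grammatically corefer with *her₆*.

*her* is a pronoun, so Principle B applies: it must be free in its binding domain.
Binding domain of *her₆*: the embedded TP, whose subject is Yuki₂.
*Elena₁* c-commands the pronoun but from outside its binding domain, and is not c-commanded by it → coindexation permitted.
*Yuki₂* c-commands the pronoun within its binding domain → coindexation would violate Principle B.
*Hana₃*: the pronoun c-commands this R-expression → coindexation would violate Principle C on *Hana₃*.
*Farida₄*: the pronoun c-commands this R-expression → coindexation would violate Principle C on *Farida₄*.
*Zara₅*: the pronoun c-commands this R-expression → coindexation would violate Principle C on *Zara₅*.

{1}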